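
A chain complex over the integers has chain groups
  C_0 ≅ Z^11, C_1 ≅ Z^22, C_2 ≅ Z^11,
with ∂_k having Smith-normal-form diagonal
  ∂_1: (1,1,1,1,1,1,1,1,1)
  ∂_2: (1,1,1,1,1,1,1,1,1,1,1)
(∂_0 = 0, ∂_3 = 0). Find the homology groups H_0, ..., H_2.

H_0: b_0 = 11 − 0 − 9 = 2; torsion from ∂_1 factors > 1: none. So H_0 = Z^2.
H_1: b_1 = 22 − 9 − 11 = 2; torsion from ∂_2 factors > 1: none. So H_1 = Z^2.
H_2: b_2 = 11 − 11 − 0 = 0; torsion from ∂_3 factors > 1: none. So H_2 = 0.

H_0 = Z^2,  H_1 = Z^2,  H_2 = 0.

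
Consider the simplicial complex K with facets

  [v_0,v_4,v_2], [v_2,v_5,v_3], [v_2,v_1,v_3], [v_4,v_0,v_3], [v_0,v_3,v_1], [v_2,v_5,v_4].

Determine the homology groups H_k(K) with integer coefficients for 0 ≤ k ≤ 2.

H_0 = Z,  H_1 = Z,  H_2 = 0.

Take the total order v_0 < v_1 < v_2 < v_3 < v_4 < v_5 on the vertex set. Then K (dimension 2) consists of the simplices:

  0-simplices (6): [v_0], [v_1], [v_2], [v_3], [v_4], [v_5]
  1-simplices (12): [v_0,v_1], [v_0,v_2], [v_0,v_3], [v_0,v_4], [v_1,v_2], [v_1,v_3], [v_2,v_3], [v_2,v_4], [v_2,v_5], [v_3,v_4], [v_3,v_5], [v_4,v_5]
  2-simplices (6): [v_0,v_1,v_3], [v_0,v_2,v_4], [v_0,v_3,v_4], [v_1,v_2,v_3], [v_2,v_3,v_5], [v_2,v_4,v_5]

Hence C_0 ≅ Z^6, C_1 ≅ Z^12, C_2 ≅ Z^6.

Boundary ∂_1: C_1 → C_0 is given by ∂[p,q] = [q] − [p]. For instance
  ∂[v_2,v_3] = [v_3] − [v_2].
As a 6×12 matrix over Z this has rank 5, with invariant factors (1,1,1,1,1).

The boundary map ∂_2: C_2 → C_1 maps a triangle to the signed sum of its edges. For instance
  ∂[v_1,v_2,v_3] = [v_2,v_3] − [v_1,v_3] + [v_1,v_2],
  ∂[v_0,v_2,v_4] = [v_2,v_4] − [v_0,v_4] + [v_0,v_2].
This gives a 12×6 integer matrix of rank 6; reducing to Smith normal form yields diagonal entries (1,1,1,1,1,1).

Now H_k = ker ∂_k / im ∂_{k+1}, so:

  H_0: rank C_0 − rank ∂_1 = 6 − 5 = 1, and the invariant factors of ∂_1 are all 1, so H_0 ≅ Z.
  H_1: rank ker ∂_1 − rank ∂_2 = (12 − 5) − 6 = 1, and the invariant factors of ∂_2 are all 1, so H_1 ≅ Z.
  H_2: rank ker ∂_2 − rank ∂_3 = (6 − 6) − 0 = 0, and there is no ∂_3, so H_2 ≅ 0.

As a check, the Euler characteristic is 6 − 12 + 6 = 0, which agrees with 1 − 1 + 0 = 0.
(K is a triangulation of the cylinder S^1 x I.)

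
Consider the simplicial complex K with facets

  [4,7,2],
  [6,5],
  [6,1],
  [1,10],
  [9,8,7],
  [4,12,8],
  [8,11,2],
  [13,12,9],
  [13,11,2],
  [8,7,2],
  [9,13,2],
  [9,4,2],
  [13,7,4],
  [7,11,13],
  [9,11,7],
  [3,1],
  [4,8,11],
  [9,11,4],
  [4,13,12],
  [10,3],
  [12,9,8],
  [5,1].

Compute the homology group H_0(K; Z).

H_0 ≅ Z^2.

Fix the vertex order 1 < 2 < 3 < 4 < 5 < 6 < 7 < 8 < 9 < 10 < 11 < 12 < 13 and write every simplex with vertices in increasing order. Then dim K = 2 and the simplices of K are:

  0-simplices (13): [1], [2], [3], [4], [5], [6], [7], [8], [9], [10], [11], [12], [13]
  1-simplices (30): (30 of them)
  2-simplices (16): [2,4,7], [2,4,9], [2,7,8], [2,8,11], [2,9,13], [2,11,13], [4,7,13], [4,8,11], [4,8,12], [4,9,11], [4,12,13], [7,8,9], [7,9,11], [7,11,13], [8,9,12], [9,12,13]

so the chain groups are C_0 ≅ Z^13, C_1 ≅ Z^30, C_2 ≅ Z^16.

The boundary map ∂_1: C_1 → C_0 is given by ∂[p,q] = [q] − [p].
As a 13×30 matrix over Z this has rank 11, with invariant factors (1,1,1,1,1,1,1,1,1,1,1).

Boundary ∂_2: C_2 → C_1 sends each 2-simplex [p,q,r] to [q,r] − [p,r] + [p,q]. For instance
  ∂[4,8,12] = [8,12] − [4,12] + [4,8],
  ∂[7,9,11] = [9,11] − [7,11] + [7,9].
The 30×16 boundary matrix has rank 15 and Smith normal form diag(1,1,1,1,1,1,1,1,1,1,1,1,1,1,1).

From H_k ≅ ker(∂_k) / im(∂_{k+1}) we obtain:

  H_0: rank C_0 − rank ∂_1 = 13 − 11 = 2, and the invariant factors of ∂_1 are all 1, so H_0 ≅ Z^2.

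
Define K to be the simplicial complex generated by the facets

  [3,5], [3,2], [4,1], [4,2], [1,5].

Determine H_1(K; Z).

Fix the vertex order 1 < 2 < 3 < 4 < 5 and write every simplex with vertices in increasing order. Then dim K = 1 and the simplices of K are:

  0-simplices (5): [1], [2], [3], [4], [5]
  1-simplices (5): [1,4], [1,5], [2,3], [2,4], [3,5]

giving chain groups C_0 ≅ Z^5, C_1 ≅ Z^5.

Boundary ∂_1: C_1 → C_0 sends each edge [p,q] (with p < q) to q − p. For instance
  ∂[1,5] = [5] − [1].
This gives a 5×5 integer matrix of rank 4; reducing to Smith normal form yields diagonal entries (1,1,1,1).

From H_k ≅ ker(∂_k) / im(∂_{k+1}) we obtain:

  H_1: rank ker ∂_1 − rank ∂_2 = (5 − 4) − 0 = 1, and there is no ∂_2, so H_1 = Z.

(K is a triangulation of the circle S^1.)

H_1 = Z.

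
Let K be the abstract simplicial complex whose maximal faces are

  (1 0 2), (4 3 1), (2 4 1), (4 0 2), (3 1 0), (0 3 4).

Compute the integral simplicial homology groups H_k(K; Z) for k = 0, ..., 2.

We work with the vertex ordering 0 < 1 < 2 < 3 < 4. The simplices of K, each written with vertices in increasing order, are:

  0-simplices (5): [0], [1], [2], [3], [4]
  1-simplices (9): [0,1], [0,2], [0,3], [0,4], [1,2], [1,3], [1,4], [2,4], [3,4]
  2-simplices (6): [0,1,2], [0,1,3], [0,2,4], [0,3,4], [1,2,4], [1,3,4]

so the chain groups are C_0 ≅ Z^5, C_1 ≅ Z^9, C_2 ≅ Z^6.

Boundary ∂_1: C_1 → C_0 is given by ∂[p,q] = [q] − [p]. For instance
  ∂[2,4] = [4] − [2].
This gives a 5×9 integer matrix of rank 4; reducing to Smith normal form yields diagonal entries (1,1,1,1).

∂_2: C_2 → C_1 sends each 2-simplex [p,q,r] to [q,r] − [p,r] + [p,q]. For instance
  ∂[0,2,4] = [2,4] − [0,4] + [0,2],
  ∂[1,3,4] = [3,4] − [1,4] + [1,3].
This gives a 9×6 integer matrix of rank 5; reducing to Smith normal form yields diagonal entries (1,1,1,1,1).

Now H_k = ker ∂_k / im ∂_{k+1}, so:

  H_0: rank C_0 − rank ∂_1 = 5 − 4 = 1, and the invariant factors of ∂_1 are all 1, so H_0 ≅ Z.
  H_1: rank ker ∂_1 − rank ∂_2 = (9 − 4) − 5 = 0, and the invariant factors of ∂_2 are all 1, so H_1 ≅ 0.
  H_2: rank ker ∂_2 − rank ∂_3 = (6 − 5) − 0 = 1, and there is no ∂_3, so H_2 ≅ Z.

H_0 = Z,  H_1 = 0,  H_2 = Z.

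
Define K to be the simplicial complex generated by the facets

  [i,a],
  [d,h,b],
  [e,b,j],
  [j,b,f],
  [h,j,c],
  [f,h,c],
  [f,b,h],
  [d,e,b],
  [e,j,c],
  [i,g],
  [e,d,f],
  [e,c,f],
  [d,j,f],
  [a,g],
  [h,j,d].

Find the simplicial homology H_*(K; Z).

H_0 ≅ Z^2,  H_1 ≅ Z × Z/2,  H_2 = 0.

Take the total order a < b < c < d < e < f < g < h < i < j on the vertex set. Then K (dimension 2) consists of the simplices:

  0-simplices (10): a, b, c, d, e, f, g, h, i, j
  1-simplices (21): ag, ai, bd, be, bf, bh, bj, ce, cf, ch, cj, de, df, dh, dj, ef, ej, fh, fj, gi, hj
  2-simplices (12): bde, bdh, bej, bfh, bfj, cef, cej, cfh, chj, def, dfj, dhj

Hence C_0 ≅ Z^10, C_1 ≅ Z^21, C_2 ≅ Z^12.

The boundary map ∂_1: C_1 → C_0 is given by ∂[p,q] = [q] − [p].
This gives a 10×21 integer matrix of rank 8; reducing to Smith normal form yields diagonal entries (1,1,1,1,1,1,1,1).

∂_2: C_2 → C_1 acts by ∂[p,q,r] = [q,r] − [p,r] + [p,q]. For instance
  ∂dhj = hj − dj + dh,
  ∂bdh = dh − bh + bd.
The resulting 21×12 matrix has rank 12, and its Smith normal form has invariant factors (1,1,1,1,1,1,1,1,1,1,1,2).

Reading off H_k = ker ∂_k / im ∂_{k+1}:

  H_0: rank C_0 − rank ∂_1 = 10 − 8 = 2, and the invariant factors of ∂_1 are all 1, so H_0 ≅ Z^2.
  H_1: rank ker ∂_1 − rank ∂_2 = (21 − 8) − 12 = 1, and ∂_2 has invariant factor 2 > 1, so H_1 ≅ Z × Z/2.
  H_2: rank ker ∂_2 − rank ∂_3 = (12 − 12) − 0 = 0, and there is no ∂_3, so H_2 ≅ 0.

(K is a triangulation of the disjoint union of the circle S^1 and the real projective plane RP^2.)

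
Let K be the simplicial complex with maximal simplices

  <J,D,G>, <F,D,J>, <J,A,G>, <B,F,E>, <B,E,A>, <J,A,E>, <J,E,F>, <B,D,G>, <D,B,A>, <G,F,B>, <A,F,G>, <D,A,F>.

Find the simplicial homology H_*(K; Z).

Fix the vertex order A < B < D < E < F < G < J and write every simplex with vertices in increasing order. Then dim K = 2 and the simplices of K are:

  0-simplices (7): A, B, D, E, F, G, J
  1-simplices (18): AB, AD, AE, AF, AG, AJ, BD, BE, BF, BG, DF, DG, DJ, EF, EJ, FG, FJ, GJ
  2-simplices (12): ABD, ABE, ADF, AEJ, AFG, AGJ, BDG, BEF, BFG, DFJ, DGJ, EFJ

Hence C_0 ≅ Z^7, C_1 ≅ Z^18, C_2 ≅ Z^12.

The boundary map ∂_1: C_1 → C_0 maps an edge to its endpoints' difference, ∂[p,q] = q − p. For instance
  ∂BG = G − B.
The resulting 7×18 matrix has rank 6, and its Smith normal form has invariant factors (1,1,1,1,1,1).

Boundary ∂_2: C_2 → C_1 maps a triangle to the signed sum of its edges. For instance
  ∂BEF = EF − BF + BE,
  ∂AFG = FG − AG + AF.
This gives a 18×12 integer matrix of rank 12; reducing to Smith normal form yields diagonal entries (1,1,1,1,1,1,1,1,1,1,1,2).

From H_k ≅ ker(∂_k) / im(∂_{k+1}) we obtain:

  H_0: rank C_0 − rank ∂_1 = 7 − 6 = 1, and the invariant factors of ∂_1 are all 1, so H_0 = Z.
  H_1: rank ker ∂_1 − rank ∂_2 = (18 − 6) − 12 = 0, and ∂_2 has invariant factor 2 > 1, so H_1 = Z/2.
  H_2: rank ker ∂_2 − rank ∂_3 = (12 − 12) − 0 = 0, and there is no ∂_3, so H_2 = 0.

As a check, the Euler characteristic is 7 − 18 + 12 = 1, which agrees with 1 − 0 + 0 = 1.
(K is a triangulation of the real projective plane RP^2.)

H_0 ≅ Z,  H_1 ≅ Z/2,  H_2 = 0.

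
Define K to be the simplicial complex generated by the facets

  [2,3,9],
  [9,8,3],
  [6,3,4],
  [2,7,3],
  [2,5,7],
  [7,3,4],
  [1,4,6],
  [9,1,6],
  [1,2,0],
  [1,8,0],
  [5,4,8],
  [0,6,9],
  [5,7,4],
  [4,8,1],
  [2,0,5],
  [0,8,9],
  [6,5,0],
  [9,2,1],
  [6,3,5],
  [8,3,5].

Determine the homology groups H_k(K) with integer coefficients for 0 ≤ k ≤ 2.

H_0 ≅ Z,  H_1 ≅ Z × Z/2,  H_2 = 0.

We work with the vertex ordering 0 < 1 < 2 < 3 < 4 < 5 < 6 < 7 < 8 < 9. The simplices of K, each written with vertices in increasing order, are:

  0-simplices (10): [0], [1], [2], [3], [4], [5], [6], [7], [8], [9]
  1-simplices (30): (30 of them)
  2-simplices (20): (20 of them)

so the chain groups are C_0 ≅ Z^10, C_1 ≅ Z^30, C_2 ≅ Z^20.

Boundary ∂_1: C_1 → C_0 sends each edge [p,q] (with p < q) to q − p.
The 10×30 boundary matrix has rank 9 and Smith normal form diag(1,1,1,1,1,1,1,1,1).

The boundary map ∂_2: C_2 → C_1 acts by ∂[p,q,r] = [q,r] − [p,r] + [p,q]. For instance
  ∂[3,5,8] = [5,8] − [3,8] + [3,5],
  ∂[1,4,6] = [4,6] − [1,6] + [1,4].
This gives a 30×20 integer matrix of rank 20; reducing to Smith normal form yields diagonal entries (1,1,1,1,1,1,1,1,1,1,1,1,1,1,1,1,1,1,1,2).

Now H_k = ker ∂_k / im ∂_{k+1}, so:

  H_0: rank C_0 − rank ∂_1 = 10 − 9 = 1, and the invariant factors of ∂_1 are all 1, so H_0 ≅ Z.
  H_1: rank ker ∂_1 − rank ∂_2 = (30 − 9) − 20 = 1, and ∂_2 has invariant factor 2 > 1, so H_1 ≅ Z × Z/2.
  H_2: rank ker ∂_2 − rank ∂_3 = (20 − 20) − 0 = 0, and there is no ∂_3, so H_2 ≅ 0.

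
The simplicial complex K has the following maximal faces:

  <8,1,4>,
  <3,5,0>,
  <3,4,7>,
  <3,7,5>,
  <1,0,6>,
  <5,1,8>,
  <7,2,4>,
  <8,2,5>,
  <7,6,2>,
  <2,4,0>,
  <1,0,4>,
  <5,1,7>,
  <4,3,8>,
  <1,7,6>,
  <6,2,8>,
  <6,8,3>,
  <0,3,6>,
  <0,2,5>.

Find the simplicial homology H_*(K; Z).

H_0 ≅ Z,  H_1 ≅ Z^2,  H_2 ≅ Z.

K has 9 vertices, 27 edges, 18 triangles.
rank ∂_0 = 0, rank ∂_1 = 8 ⇒ b_0 = 9 − 0 − 8 = 1; all invariant factors of ∂_1 are 1 so no torsion. So H_0 = Z.
rank ∂_1 = 8, rank ∂_2 = 17 ⇒ b_1 = 27 − 8 − 17 = 2; all invariant factors of ∂_2 are 1 so no torsion. So H_1 = Z^2.
rank ∂_2 = 17, rank ∂_3 = 0 ⇒ b_2 = 18 − 17 − 0 = 1. So H_2 = Z.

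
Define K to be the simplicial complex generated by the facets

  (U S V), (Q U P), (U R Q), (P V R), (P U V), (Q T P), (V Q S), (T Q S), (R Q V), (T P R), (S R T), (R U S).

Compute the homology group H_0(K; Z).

Order the vertices as P < Q < R < S < T < U < V. Listing each simplex with vertices in this order, K has dimension 2 with simplices:

  0-simplices (7): P, Q, R, S, T, U, V
  1-simplices (18): PQ, PR, PT, PU, PV, QR, QS, QT, QU, QV, RS, RT, RU, RV, ST, SU, SV, UV
  2-simplices (12): PQT, PQU, PRT, PRV, PUV, QRU, QRV, QST, QSV, RST, RSU, SUV

Hence C_0 ≅ Z^7, C_1 ≅ Z^18, C_2 ≅ Z^12.

The boundary map ∂_1: C_1 → C_0 maps an edge to its endpoints' difference, ∂[p,q] = q − p. For instance
  ∂PR = R − P.
The resulting 7×18 matrix has rank 6, and its Smith normal form has invariant factors (1,1,1,1,1,1).

Boundary ∂_2: C_2 → C_1 sends each 2-simplex [p,q,r] to [q,r] − [p,r] + [p,q]. For instance
  ∂QST = ST − QT + QS,
  ∂PUV = UV − PV + PU.
This gives a 18×12 integer matrix of rank 12; reducing to Smith normal form yields diagonal entries (1,1,1,1,1,1,1,1,1,1,1,2).

Computing H_k = (kernel of ∂_k) / (image of ∂_{k+1}):

  H_0: rank C_0 − rank ∂_1 = 7 − 6 = 1, and the invariant factors of ∂_1 are all 1, so H_0 = Z.

H_0 = Z.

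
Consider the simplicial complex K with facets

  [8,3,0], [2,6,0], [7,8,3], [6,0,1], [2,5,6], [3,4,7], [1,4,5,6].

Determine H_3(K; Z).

Fix the vertex order 0 < 1 < 2 < 3 < 4 < 5 < 6 < 7 < 8 and write every simplex with vertices in increasing order. Then dim K = 3 and the simplices of K are:

  0-simplices (9): [0], [1], [2], [3], [4], [5], [6], [7], [8]
  1-simplices (18): [0,1], [0,2], [0,3], [0,6], [0,8], [1,4], [1,5], [1,6], [2,5], [2,6], [3,4], [3,7], [3,8], [4,5], [4,6], [4,7], [5,6], [7,8]
  2-simplices (10): [0,1,6], [0,2,6], [0,3,8], [1,4,5], [1,4,6], [1,5,6], [2,5,6], [3,4,7], [3,7,8], [4,5,6]
  3-simplices (1): [1,4,5,6]

Hence C_0 ≅ Z^9, C_1 ≅ Z^18, C_2 ≅ Z^10, C_3 ≅ Z^1.

∂_1: C_1 → C_0 sends each edge [p,q] (with p < q) to q − p.
As a 9×18 matrix over Z this has rank 8, with invariant factors (1,1,1,1,1,1,1,1).

∂_2: C_2 → C_1 maps a triangle to the signed sum of its edges. For instance
  ∂[1,5,6] = [5,6] − [1,6] + [1,5],
  ∂[0,3,8] = [3,8] − [0,8] + [0,3].
This gives a 18×10 integer matrix of rank 9; reducing to Smith normal form yields diagonal entries (1,1,1,1,1,1,1,1,1).

∂_3: C_3 → C_2 sends each 3-simplex σ to the alternating sum Σ_i (−1)^i (σ with its i-th vertex removed). For instance
  ∂[1,4,5,6] = [4,5,6] − [1,5,6] + [1,4,6] − [1,4,5].
This gives a 10×1 integer matrix of rank 1; reducing to Smith normal form yields diagonal entries (1).

Reading off H_k = ker ∂_k / im ∂_{k+1}:

  H_3: rank ker ∂_3 − rank ∂_4 = (1 − 1) − 0 = 0, and there is no ∂_4, so H_3 ≅ 0.

H_3 ≅ 0.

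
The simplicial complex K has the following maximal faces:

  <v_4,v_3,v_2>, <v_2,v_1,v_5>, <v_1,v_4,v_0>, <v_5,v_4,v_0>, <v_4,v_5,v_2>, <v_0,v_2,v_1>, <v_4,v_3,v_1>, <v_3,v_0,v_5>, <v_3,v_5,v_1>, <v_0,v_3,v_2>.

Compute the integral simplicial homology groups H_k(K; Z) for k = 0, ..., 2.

H_0 = Z,  H_1 = Z/2,  H_2 = 0.

K has 6 vertices, 15 edges, 10 triangles.
rank ∂_0 = 0, rank ∂_1 = 5 ⇒ b_0 = 6 − 0 − 5 = 1; all invariant factors of ∂_1 are 1 so no torsion. So H_0 = Z.
rank ∂_1 = 5, rank ∂_2 = 10 ⇒ b_1 = 15 − 5 − 10 = 0; ∂_2 has invariant factor(s) [2] giving torsion. So H_1 = Z/2.
rank ∂_2 = 10, rank ∂_3 = 0 ⇒ b_2 = 10 − 10 − 0 = 0. So H_2 = 0.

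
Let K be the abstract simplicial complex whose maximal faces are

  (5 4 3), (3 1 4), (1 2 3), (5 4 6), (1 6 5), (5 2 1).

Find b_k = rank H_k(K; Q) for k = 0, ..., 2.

b_0 = 1, b_1 = 1, b_2 = 0.

We work with the vertex ordering 1 < 2 < 3 < 4 < 5 < 6. The simplices of K, each written with vertices in increasing order, are:

  0-simplices (6): [1], [2], [3], [4], [5], [6]
  1-simplices (12): [1,2], [1,3], [1,4], [1,5], [1,6], [2,3], [2,5], [3,4], [3,5], [4,5], [4,6], [5,6]
  2-simplices (6): [1,2,3], [1,2,5], [1,3,4], [1,5,6], [3,4,5], [4,5,6]

so the chain groups are C_0 ≅ Z^6, C_1 ≅ Z^12, C_2 ≅ Z^6.

∂_1: C_1 → C_0 is given by ∂[p,q] = [q] − [p].
As a 6×12 matrix over Z this has rank 5, with invariant factors (1,1,1,1,1).

The boundary map ∂_2: C_2 → C_1 maps a triangle to the signed sum of its edges. For instance
  ∂[1,3,4] = [3,4] − [1,4] + [1,3],
  ∂[1,2,3] = [2,3] − [1,3] + [1,2].
The resulting 12×6 matrix has rank 6, and its Smith normal form has invariant factors (1,1,1,1,1,1).

Now H_k = ker ∂_k / im ∂_{k+1}, so:

  H_0: rank C_0 − rank ∂_1 = 6 − 5 = 1, and the invariant factors of ∂_1 are all 1, so H_0 ≅ Z.
  H_1: rank ker ∂_1 − rank ∂_2 = (12 − 5) − 6 = 1, and the invariant factors of ∂_2 are all 1, so H_1 ≅ Z.
  H_2: rank ker ∂_2 − rank ∂_3 = (6 − 6) − 0 = 0, and there is no ∂_3, so H_2 ≅ 0.

As a check, the Euler characteristic is 6 − 12 + 6 = 0, which agrees with 1 − 1 + 0 = 0.
(K is a triangulation of the cylinder S^1 x I.)

Hence the Betti numbers are b_0 = 1, b_1 = 1, b_2 = 0.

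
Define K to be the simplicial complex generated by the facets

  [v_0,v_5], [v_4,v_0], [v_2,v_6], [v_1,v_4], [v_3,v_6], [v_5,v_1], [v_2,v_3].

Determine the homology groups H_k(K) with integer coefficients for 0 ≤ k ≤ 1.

Take the total order v_0 < v_1 < v_2 < v_3 < v_4 < v_5 < v_6 on the vertex set. Then K (dimension 1) consists of the simplices:

  0-simplices (7): [v_0], [v_1], [v_2], [v_3], [v_4], [v_5], [v_6]
  1-simplices (7): [v_0,v_4], [v_0,v_5], [v_1,v_4], [v_1,v_5], [v_2,v_3], [v_2,v_6], [v_3,v_6]

giving chain groups C_0 ≅ Z^7, C_1 ≅ Z^7.

The boundary map ∂_1: C_1 → C_0 is given by ∂[p,q] = [q] − [p]. For instance
  ∂[v_0,v_4] = [v_4] − [v_0].
The resulting 7×7 matrix has rank 5, and its Smith normal form has invariant factors (1,1,1,1,1).

Now H_k = ker ∂_k / im ∂_{k+1}, so:

  H_0: rank C_0 − rank ∂_1 = 7 − 5 = 2, and the invariant factors of ∂_1 are all 1, so H_0 ≅ Z^2.
  H_1: rank ker ∂_1 − rank ∂_2 = (7 − 5) − 0 = 2, and there is no ∂_2, so H_1 ≅ Z^2.

As a check, the Euler characteristic is 7 − 7 = 0, which agrees with 2 − 2 = 0.

H_0 ≅ Z^2,  H_1 ≅ Z^2.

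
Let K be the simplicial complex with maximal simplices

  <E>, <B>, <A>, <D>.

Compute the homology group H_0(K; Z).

Fix the vertex order A < B < D < E and write every simplex with vertices in increasing order. Then dim K = 0 and the simplices of K are:

  0-simplices (4): A, B, D, E

giving chain groups C_0 ≅ Z^4.

From H_k ≅ ker(∂_k) / im(∂_{k+1}) we obtain:

  H_0: rank C_0 − rank ∂_1 = 4 − 0 = 4, and there is no ∂_1, so H_0 = Z^4.

(K is a triangulation of a set of 4 points.)

H_0 = Z^4.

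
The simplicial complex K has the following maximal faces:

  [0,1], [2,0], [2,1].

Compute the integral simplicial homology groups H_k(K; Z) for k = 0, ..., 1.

H_0 = Z,  H_1 = Z.

Order the vertices as 0 < 1 < 2. Listing each simplex with vertices in this order, K has dimension 1 with simplices:

  0-simplices (3): [0], [1], [2]
  1-simplices (3): [0,1], [0,2], [1,2]

giving chain groups C_0 ≅ Z^3, C_1 ≅ Z^3.

∂_1: C_1 → C_0 is given by ∂[p,q] = [q] − [p]. For instance
  ∂[0,1] = [1] − [0].
The resulting 3×3 matrix has rank 2, and its Smith normal form has invariant factors (1,1).

Now H_k = ker ∂_k / im ∂_{k+1}, so:

  H_0: rank C_0 − rank ∂_1 = 3 − 2 = 1, and the invariant factors of ∂_1 are all 1, so H_0 = Z.
  H_1: rank ker ∂_1 − rank ∂_2 = (3 − 2) − 0 = 1, and there is no ∂_2, so H_1 = Z.

As a check, the Euler characteristic is 3 − 3 = 0, which agrees with 1 − 1 = 0.
(K is a triangulation of the circle S^1.)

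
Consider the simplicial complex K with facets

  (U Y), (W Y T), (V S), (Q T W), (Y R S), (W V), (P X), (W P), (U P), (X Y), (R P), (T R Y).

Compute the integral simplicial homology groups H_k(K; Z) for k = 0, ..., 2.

H_0 = Z,  H_1 = Z^4,  H_2 = 0.

Order the vertices as P < Q < R < S < T < U < V < W < X < Y. Listing each simplex with vertices in this order, K has dimension 2 with simplices:

  0-simplices (10): P, Q, R, S, T, U, V, W, X, Y
  1-simplices (17): PR, PU, PW, PX, QT, QW, RS, RT, RY, SV, SY, TW, TY, UY, VW, WY, XY
  2-simplices (4): QTW, RSY, RTY, TWY

so the chain groups are C_0 ≅ Z^10, C_1 ≅ Z^17, C_2 ≅ Z^4.

The boundary map ∂_1: C_1 → C_0 sends each edge [p,q] (with p < q) to q − p. For instance
  ∂TW = W − T.
This gives a 10×17 integer matrix of rank 9; reducing to Smith normal form yields diagonal entries (1,1,1,1,1,1,1,1,1).

The boundary map ∂_2: C_2 → C_1 sends each 2-simplex [p,q,r] to [q,r] − [p,r] + [p,q]. For instance
  ∂RTY = TY − RY + RT,
  ∂RSY = SY − RY + RS.
As a 17×4 matrix over Z this has rank 4, with invariant factors (1,1,1,1).

Computing H_k = (kernel of ∂_k) / (image of ∂_{k+1}):

  H_0: rank C_0 − rank ∂_1 = 10 − 9 = 1, and the invariant factors of ∂_1 are all 1, so H_0 ≅ Z.
  H_1: rank ker ∂_1 − rank ∂_2 = (17 − 9) − 4 = 4, and the invariant factors of ∂_2 are all 1, so H_1 ≅ Z^4.
  H_2: rank ker ∂_2 − rank ∂_3 = (4 − 4) − 0 = 0, and there is no ∂_3, so H_2 ≅ 0.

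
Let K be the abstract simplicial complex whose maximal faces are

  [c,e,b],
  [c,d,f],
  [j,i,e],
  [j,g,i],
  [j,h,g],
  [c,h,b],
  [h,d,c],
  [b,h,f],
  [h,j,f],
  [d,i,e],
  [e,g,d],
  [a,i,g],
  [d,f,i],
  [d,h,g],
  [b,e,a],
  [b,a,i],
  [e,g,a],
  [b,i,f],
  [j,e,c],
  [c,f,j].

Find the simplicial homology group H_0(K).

We work with the vertex ordering a < b < c < d < e < f < g < h < i < j. The simplices of K, each written with vertices in increasing order, are:

  0-simplices (10): a, b, c, d, e, f, g, h, i, j
  1-simplices (30): ab, ae, ag, ai, bc, be, bf, bh, bi, cd, ce, cf, ch, cj, de, df, dg, dh, di, eg, ei, ej, fh, fi, fj, gh, gi, gj, hj, ij
  2-simplices (20): abe, abi, aeg, agi, bce, bch, bfh, bfi, cdf, cdh, cej, cfj, deg, dei, dfi, dgh, eij, fhj, ghj, gij

Hence C_0 ≅ Z^10, C_1 ≅ Z^30, C_2 ≅ Z^20.

The boundary map ∂_1: C_1 → C_0 is given by ∂[p,q] = [q] − [p].
This gives a 10×30 integer matrix of rank 9; reducing to Smith normal form yields diagonal entries (1,1,1,1,1,1,1,1,1).

The boundary map ∂_2: C_2 → C_1 sends each 2-simplex [p,q,r] to [q,r] − [p,r] + [p,q]. For instance
  ∂cej = ej − cj + ce,
  ∂cdf = df − cf + cd.
As a 30×20 matrix over Z this has rank 20, with invariant factors (1,1,1,1,1,1,1,1,1,1,1,1,1,1,1,1,1,1,1,2).

Now H_k = ker ∂_k / im ∂_{k+1}, so:

  H_0: rank C_0 − rank ∂_1 = 10 − 9 = 1, and the invariant factors of ∂_1 are all 1, so H_0 = Z.

H_0 = Z.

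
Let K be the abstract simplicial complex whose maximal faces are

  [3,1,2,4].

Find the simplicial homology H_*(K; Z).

H_0 = Z,  H_1 = 0,  H_2 = 0,  H_3 = 0.

Take the total order 1 < 2 < 3 < 4 on the vertex set. Then K (dimension 3) consists of the simplices:

  0-simplices (4): [1], [2], [3], [4]
  1-simplices (6): [1,2], [1,3], [1,4], [2,3], [2,4], [3,4]
  2-simplices (4): [1,2,3], [1,2,4], [1,3,4], [2,3,4]
  3-simplices (1): [1,2,3,4]

Hence C_0 ≅ Z^4, C_1 ≅ Z^6, C_2 ≅ Z^4, C_3 ≅ Z^1.

Boundary ∂_1: C_1 → C_0 is given by ∂[p,q] = [q] − [p].
The resulting 4×6 matrix has rank 3, and its Smith normal form has invariant factors (1,1,1).

The boundary map ∂_2: C_2 → C_1 sends each 2-simplex [p,q,r] to [q,r] − [p,r] + [p,q]. For instance
  ∂[2,3,4] = [3,4] − [2,4] + [2,3],
  ∂[1,3,4] = [3,4] − [1,4] + [1,3].
The resulting 6×4 matrix has rank 3, and its Smith normal form has invariant factors (1,1,1).

Boundary ∂_3: C_3 → C_2 sends each 3-simplex σ to the alternating sum Σ_i (−1)^i (σ with its i-th vertex removed). For instance
  ∂[1,2,3,4] = [2,3,4] − [1,3,4] + [1,2,4] − [1,2,3].
This gives a 4×1 integer matrix of rank 1; reducing to Smith normal form yields diagonal entries (1).

Reading off H_k = ker ∂_k / im ∂_{k+1}:

  H_0: rank C_0 − rank ∂_1 = 4 − 3 = 1, and the invariant factors of ∂_1 are all 1, so H_0 = Z.
  H_1: rank ker ∂_1 − rank ∂_2 = (6 − 3) − 3 = 0, and the invariant factors of ∂_2 are all 1, so H_1 = 0.
  H_2: rank ker ∂_2 − rank ∂_3 = (4 − 3) − 1 = 0, and the invariant factors of ∂_3 are all 1, so H_2 = 0.
  H_3: rank ker ∂_3 − rank ∂_4 = (1 − 1) − 0 = 0, and there is no ∂_4, so H_3 = 0.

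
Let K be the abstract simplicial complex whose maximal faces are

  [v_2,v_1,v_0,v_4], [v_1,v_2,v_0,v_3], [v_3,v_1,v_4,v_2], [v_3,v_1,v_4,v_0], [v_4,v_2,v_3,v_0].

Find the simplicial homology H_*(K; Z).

H_0 ≅ Z,  H_1 = 0,  H_2 = 0,  H_3 ≅ Z.

Order the vertices as v_0 < v_1 < v_2 < v_3 < v_4. Listing each simplex with vertices in this order, K has dimension 3 with simplices:

  0-simplices (5): [v_0], [v_1], [v_2], [v_3], [v_4]
  1-simplices (10): [v_0,v_1], [v_0,v_2], [v_0,v_3], [v_0,v_4], [v_1,v_2], [v_1,v_3], [v_1,v_4], [v_2,v_3], [v_2,v_4], [v_3,v_4]
  2-simplices (10): [v_0,v_1,v_2], [v_0,v_1,v_3], [v_0,v_1,v_4], [v_0,v_2,v_3], [v_0,v_2,v_4], [v_0,v_3,v_4], [v_1,v_2,v_3], [v_1,v_2,v_4], [v_1,v_3,v_4], [v_2,v_3,v_4]
  3-simplices (5): [v_0,v_1,v_2,v_3], [v_0,v_1,v_2,v_4], [v_0,v_1,v_3,v_4], [v_0,v_2,v_3,v_4], [v_1,v_2,v_3,v_4]

so the chain groups are C_0 ≅ Z^5, C_1 ≅ Z^10, C_2 ≅ Z^10, C_3 ≅ Z^5.

∂_1: C_1 → C_0 maps an edge to its endpoints' difference, ∂[p,q] = q − p.
This gives a 5×10 integer matrix of rank 4; reducing to Smith normal form yields diagonal entries (1,1,1,1).

The boundary map ∂_2: C_2 → C_1 sends each 2-simplex [p,q,r] to [q,r] − [p,r] + [p,q]. For instance
  ∂[v_0,v_1,v_2] = [v_1,v_2] − [v_0,v_2] + [v_0,v_1],
  ∂[v_1,v_3,v_4] = [v_3,v_4] − [v_1,v_4] + [v_1,v_3].
The 10×10 boundary matrix has rank 6 and Smith normal form diag(1,1,1,1,1,1).

The boundary map ∂_3: C_3 → C_2 sends each 3-simplex σ to the alternating sum Σ_i (−1)^i (σ with its i-th vertex removed). For instance
  ∂[v_0,v_1,v_2,v_4] = [v_1,v_2,v_4] − [v_0,v_2,v_4] + [v_0,v_1,v_4] − [v_0,v_1,v_2],
  ∂[v_0,v_2,v_3,v_4] = [v_2,v_3,v_4] − [v_0,v_3,v_4] + [v_0,v_2,v_4] − [v_0,v_2,v_3].
The resulting 10×5 matrix has rank 4, and its Smith normal form has invariant factors (1,1,1,1).

Computing H_k = (kernel of ∂_k) / (image of ∂_{k+1}):

  H_0: rank C_0 − rank ∂_1 = 5 − 4 = 1, and the invariant factors of ∂_1 are all 1, so H_0 = Z.
  H_1: rank ker ∂_1 − rank ∂_2 = (10 − 4) − 6 = 0, and the invariant factors of ∂_2 are all 1, so H_1 = 0.
  H_2: rank ker ∂_2 − rank ∂_3 = (10 − 6) − 4 = 0, and the invariant factors of ∂_3 are all 1, so H_2 = 0.
  H_3: rank ker ∂_3 − rank ∂_4 = (5 − 4) − 0 = 1, and there is no ∂_4, so H_3 = Z.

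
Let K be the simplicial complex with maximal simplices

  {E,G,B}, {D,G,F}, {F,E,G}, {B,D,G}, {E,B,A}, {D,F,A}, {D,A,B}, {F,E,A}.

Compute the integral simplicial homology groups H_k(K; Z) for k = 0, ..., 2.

H_0 ≅ Z,  H_1 = 0,  H_2 ≅ Z.

We work with the vertex ordering A < B < D < E < F < G. The simplices of K, each written with vertices in increasing order, are:

  0-simplices (6): A, B, D, E, F, G
  1-simplices (12): AB, AD, AE, AF, BD, BE, BG, DF, DG, EF, EG, FG
  2-simplices (8): ABD, ABE, ADF, AEF, BDG, BEG, DFG, EFG

giving chain groups C_0 ≅ Z^6, C_1 ≅ Z^12, C_2 ≅ Z^8.

The boundary map ∂_1: C_1 → C_0 sends each edge [p,q] (with p < q) to q − p.
The resulting 6×12 matrix has rank 5, and its Smith normal form has invariant factors (1,1,1,1,1).

∂_2: C_2 → C_1 acts by ∂[p,q,r] = [q,r] − [p,r] + [p,q]. For instance
  ∂AEF = EF − AF + AE,
  ∂BDG = DG − BG + BD.
This gives a 12×8 integer matrix of rank 7; reducing to Smith normal form yields diagonal entries (1,1,1,1,1,1,1).

Computing H_k = (kernel of ∂_k) / (image of ∂_{k+1}):

  H_0: rank C_0 − rank ∂_1 = 6 − 5 = 1, and the invariant factors of ∂_1 are all 1, so H_0 = Z.
  H_1: rank ker ∂_1 − rank ∂_2 = (12 − 5) − 7 = 0, and the invariant factors of ∂_2 are all 1, so H_1 = 0.
  H_2: rank ker ∂_2 − rank ∂_3 = (8 − 7) − 0 = 1, and there is no ∂_3, so H_2 = Z.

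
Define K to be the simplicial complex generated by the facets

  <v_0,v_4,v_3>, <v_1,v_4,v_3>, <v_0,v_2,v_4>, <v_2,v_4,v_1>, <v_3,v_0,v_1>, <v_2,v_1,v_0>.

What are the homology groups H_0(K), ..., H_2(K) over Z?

Order the vertices as v_0 < v_1 < v_2 < v_3 < v_4. Listing each simplex with vertices in this order, K has dimension 2 with simplices:

  0-simplices (5): [v_0], [v_1], [v_2], [v_3], [v_4]
  1-simplices (9): [v_0,v_1], [v_0,v_2], [v_0,v_3], [v_0,v_4], [v_1,v_2], [v_1,v_3], [v_1,v_4], [v_2,v_4], [v_3,v_4]
  2-simplices (6): [v_0,v_1,v_2], [v_0,v_1,v_3], [v_0,v_2,v_4], [v_0,v_3,v_4], [v_1,v_2,v_4], [v_1,v_3,v_4]

so the chain groups are C_0 ≅ Z^5, C_1 ≅ Z^9, C_2 ≅ Z^6.

Boundary ∂_1: C_1 → C_0 is given by ∂[p,q] = [q] − [p].
The resulting 5×9 matrix has rank 4, and its Smith normal form has invariant factors (1,1,1,1).

∂_2: C_2 → C_1 acts by ∂[p,q,r] = [q,r] − [p,r] + [p,q]. For instance
  ∂[v_0,v_1,v_3] = [v_1,v_3] − [v_0,v_3] + [v_0,v_1],
  ∂[v_0,v_3,v_4] = [v_3,v_4] − [v_0,v_4] + [v_0,v_3].
As a 9×6 matrix over Z this has rank 5, with invariant factors (1,1,1,1,1).

From H_k ≅ ker(∂_k) / im(∂_{k+1}) we obtain:

  H_0: rank C_0 − rank ∂_1 = 5 − 4 = 1, and the invariant factors of ∂_1 are all 1, so H_0 ≅ Z.
  H_1: rank ker ∂_1 − rank ∂_2 = (9 − 4) − 5 = 0, and the invariant factors of ∂_2 are all 1, so H_1 ≅ 0.
  H_2: rank ker ∂_2 − rank ∂_3 = (6 − 5) − 0 = 1, and there is no ∂_3, so H_2 ≅ Z.

As a check, the Euler characteristic is 5 − 9 + 6 = 2, which agrees with 1 − 0 + 1 = 2.
(K is a triangulation of the 2-sphere S^2.)

H_0 ≅ Z,  H_1 = 0,  H_2 ≅ Z.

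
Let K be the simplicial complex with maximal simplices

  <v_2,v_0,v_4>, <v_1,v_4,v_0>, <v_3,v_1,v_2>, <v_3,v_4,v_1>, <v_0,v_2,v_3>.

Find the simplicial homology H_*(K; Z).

Order the vertices as v_0 < v_1 < v_2 < v_3 < v_4. Listing each simplex with vertices in this order, K has dimension 2 with simplices:

  0-simplices (5): [v_0], [v_1], [v_2], [v_3], [v_4]
  1-simplices (10): [v_0,v_1], [v_0,v_2], [v_0,v_3], [v_0,v_4], [v_1,v_2], [v_1,v_3], [v_1,v_4], [v_2,v_3], [v_2,v_4], [v_3,v_4]
  2-simplices (5): [v_0,v_1,v_4], [v_0,v_2,v_3], [v_0,v_2,v_4], [v_1,v_2,v_3], [v_1,v_3,v_4]

giving chain groups C_0 ≅ Z^5, C_1 ≅ Z^10, C_2 ≅ Z^5.

∂_1: C_1 → C_0 maps an edge to its endpoints' difference, ∂[p,q] = q − p. For instance
  ∂[v_2,v_3] = [v_3] − [v_2].
The resulting 5×10 matrix has rank 4, and its Smith normal form has invariant factors (1,1,1,1).

The boundary map ∂_2: C_2 → C_1 maps a triangle to the signed sum of its edges. For instance
  ∂[v_1,v_2,v_3] = [v_2,v_3] − [v_1,v_3] + [v_1,v_2],
  ∂[v_0,v_2,v_3] = [v_2,v_3] − [v_0,v_3] + [v_0,v_2].
The 10×5 boundary matrix has rank 5 and Smith normal form diag(1,1,1,1,1).

Reading off H_k = ker ∂_k / im ∂_{k+1}:

  H_0: rank C_0 − rank ∂_1 = 5 − 4 = 1, and the invariant factors of ∂_1 are all 1, so H_0 ≅ Z.
  H_1: rank ker ∂_1 − rank ∂_2 = (10 − 4) − 5 = 1, and the invariant factors of ∂_2 are all 1, so H_1 ≅ Z.
  H_2: rank ker ∂_2 − rank ∂_3 = (5 − 5) − 0 = 0, and there is no ∂_3, so H_2 ≅ 0.

(K is a triangulation of the Möbius band.)

H_0 = Z,  H_1 = Z,  H_2 = 0.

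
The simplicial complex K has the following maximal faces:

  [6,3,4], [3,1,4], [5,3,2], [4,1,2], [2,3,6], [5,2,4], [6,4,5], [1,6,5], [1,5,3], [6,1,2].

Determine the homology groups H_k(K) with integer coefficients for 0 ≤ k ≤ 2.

H_0 = Z,  H_1 = Z/2Z,  H_2 = 0.

K has 6 vertices, 15 edges, 10 triangles.
rank ∂_0 = 0, rank ∂_1 = 5 ⇒ b_0 = 6 − 0 − 5 = 1; all invariant factors of ∂_1 are 1 so no torsion. So H_0 ≅ Z.
rank ∂_1 = 5, rank ∂_2 = 10 ⇒ b_1 = 15 − 5 − 10 = 0; ∂_2 has invariant factor(s) [2] giving torsion. So H_1 ≅ Z/2Z.
rank ∂_2 = 10, rank ∂_3 = 0 ⇒ b_2 = 10 − 10 − 0 = 0. So H_2 ≅ 0.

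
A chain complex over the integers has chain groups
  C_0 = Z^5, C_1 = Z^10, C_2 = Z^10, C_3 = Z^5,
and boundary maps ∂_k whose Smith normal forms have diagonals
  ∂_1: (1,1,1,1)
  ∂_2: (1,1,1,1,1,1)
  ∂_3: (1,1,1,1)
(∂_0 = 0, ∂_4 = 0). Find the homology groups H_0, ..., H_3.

H_0 ≅ Z,  H_1 = 0,  H_2 = 0,  H_3 ≅ Z.

H_0: b_0 = 5 − 0 − 4 = 1; torsion from ∂_1 factors > 1: none. So H_0 ≅ Z.
H_1: b_1 = 10 − 4 − 6 = 0; torsion from ∂_2 factors > 1: none. So H_1 ≅ 0.
H_2: b_2 = 10 − 6 − 4 = 0; torsion from ∂_3 factors > 1: none. So H_2 ≅ 0.
H_3: b_3 = 5 − 4 − 0 = 1; torsion from ∂_4 factors > 1: none. So H_3 ≅ Z.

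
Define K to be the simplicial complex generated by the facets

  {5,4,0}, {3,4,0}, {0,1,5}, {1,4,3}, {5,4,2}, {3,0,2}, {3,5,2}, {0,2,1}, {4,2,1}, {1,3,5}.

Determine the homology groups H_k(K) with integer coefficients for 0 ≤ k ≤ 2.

H_0 ≅ Z,  H_1 ≅ Z/2Z,  H_2 = 0.

Fix the vertex order 0 < 1 < 2 < 3 < 4 < 5 and write every simplex with vertices in increasing order. Then dim K = 2 and the simplices of K are:

  0-simplices (6): [0], [1], [2], [3], [4], [5]
  1-simplices (15): [0,1], [0,2], [0,3], [0,4], [0,5], [1,2], [1,3], [1,4], [1,5], [2,3], [2,4], [2,5], [3,4], [3,5], [4,5]
  2-simplices (10): [0,1,2], [0,1,5], [0,2,3], [0,3,4], [0,4,5], [1,2,4], [1,3,4], [1,3,5], [2,3,5], [2,4,5]

Hence C_0 ≅ Z^6, C_1 ≅ Z^15, C_2 ≅ Z^10.

∂_1: C_1 → C_0 sends each edge [p,q] (with p < q) to q − p. For instance
  ∂[4,5] = [5] − [4].
As a 6×15 matrix over Z this has rank 5, with invariant factors (1,1,1,1,1).

∂_2: C_2 → C_1 maps a triangle to the signed sum of its edges. For instance
  ∂[2,3,5] = [3,5] − [2,5] + [2,3],
  ∂[1,2,4] = [2,4] − [1,4] + [1,2].
The resulting 15×10 matrix has rank 10, and its Smith normal form has invariant factors (1,1,1,1,1,1,1,1,1,2).

From H_k ≅ ker(∂_k) / im(∂_{k+1}) we obtain:

  H_0: rank C_0 − rank ∂_1 = 6 − 5 = 1, and the invariant factors of ∂_1 are all 1, so H_0 = Z.
  H_1: rank ker ∂_1 − rank ∂_2 = (15 − 5) − 10 = 0, and ∂_2 has invariant factor 2 > 1, so H_1 = Z/2Z.
  H_2: rank ker ∂_2 − rank ∂_3 = (10 − 10) − 0 = 0, and there is no ∂_3, so H_2 = 0.

As a check, the Euler characteristic is 6 − 15 + 10 = 1, which agrees with 1 − 0 + 0 = 1.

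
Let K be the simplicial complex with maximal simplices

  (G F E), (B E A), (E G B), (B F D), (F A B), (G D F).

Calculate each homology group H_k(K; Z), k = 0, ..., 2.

Order the vertices as A < B < D < E < F < G. Listing each simplex with vertices in this order, K has dimension 2 with simplices:

  0-simplices (6): A, B, D, E, F, G
  1-simplices (12): AB, AE, AF, BD, BE, BF, BG, DF, DG, EF, EG, FG
  2-simplices (6): ABE, ABF, BDF, BEG, DFG, EFG

so the chain groups are C_0 ≅ Z^6, C_1 ≅ Z^12, C_2 ≅ Z^6.

Boundary ∂_1: C_1 → C_0 maps an edge to its endpoints' difference, ∂[p,q] = q − p.
As a 6×12 matrix over Z this has rank 5, with invariant factors (1,1,1,1,1).

Boundary ∂_2: C_2 → C_1 maps a triangle to the signed sum of its edges. For instance
  ∂DFG = FG − DG + DF,
  ∂BDF = DF − BF + BD.
The 12×6 boundary matrix has rank 6 and Smith normal form diag(1,1,1,1,1,1).

Computing H_k = (kernel of ∂_k) / (image of ∂_{k+1}):

  H_0: rank C_0 − rank ∂_1 = 6 − 5 = 1, and the invariant factors of ∂_1 are all 1, so H_0 = Z.
  H_1: rank ker ∂_1 − rank ∂_2 = (12 − 5) − 6 = 1, and the invariant factors of ∂_2 are all 1, so H_1 = Z.
  H_2: rank ker ∂_2 − rank ∂_3 = (6 − 6) − 0 = 0, and there is no ∂_3, so H_2 = 0.

As a check, the Euler characteristic is 6 − 12 + 6 = 0, which agrees with 1 − 1 + 0 = 0.

H_0 ≅ Z,  H_1 ≅ Z,  H_2 = 0.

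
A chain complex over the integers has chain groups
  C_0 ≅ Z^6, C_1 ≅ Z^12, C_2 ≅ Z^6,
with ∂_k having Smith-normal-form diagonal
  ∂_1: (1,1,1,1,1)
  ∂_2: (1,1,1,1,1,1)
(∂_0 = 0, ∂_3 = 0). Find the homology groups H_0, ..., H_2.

H_0 = Z,  H_1 = Z,  H_2 = 0.

H_0: b_0 = 6 − 0 − 5 = 1; torsion from ∂_1 factors > 1: none. So H_0 = Z.
H_1: b_1 = 12 − 5 − 6 = 1; torsion from ∂_2 factors > 1: none. So H_1 = Z.
H_2: b_2 = 6 − 6 − 0 = 0; torsion from ∂_3 factors > 1: none. So H_2 = 0.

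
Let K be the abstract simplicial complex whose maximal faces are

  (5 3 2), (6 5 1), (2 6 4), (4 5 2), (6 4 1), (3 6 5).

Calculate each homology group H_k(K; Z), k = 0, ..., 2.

K has 6 vertices, 12 edges, 6 triangles.
rank ∂_0 = 0, rank ∂_1 = 5 ⇒ b_0 = 6 − 0 − 5 = 1; all invariant factors of ∂_1 are 1 so no torsion. So H_0 = Z.
rank ∂_1 = 5, rank ∂_2 = 6 ⇒ b_1 = 12 − 5 − 6 = 1; all invariant factors of ∂_2 are 1 so no torsion. So H_1 = Z.
rank ∂_2 = 6, rank ∂_3 = 0 ⇒ b_2 = 6 − 6 − 0 = 0. So H_2 = 0.

H_0 = Z,  H_1 = Z,  H_2 = 0.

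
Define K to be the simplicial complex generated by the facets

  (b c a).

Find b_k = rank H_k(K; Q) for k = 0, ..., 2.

b_0 = 1, b_1 = 0, b_2 = 0.

K has 3 vertices, 3 edges, 1 triangle.
rank ∂_0 = 0, rank ∂_1 = 2 ⇒ b_0 = 3 − 0 − 2 = 1; all invariant factors of ∂_1 are 1 so no torsion. So H_0 = Z.
rank ∂_1 = 2, rank ∂_2 = 1 ⇒ b_1 = 3 − 2 − 1 = 0; all invariant factors of ∂_2 are 1 so no torsion. So H_1 = 0.
rank ∂_2 = 1, rank ∂_3 = 0 ⇒ b_2 = 1 − 1 − 0 = 0. So H_2 = 0.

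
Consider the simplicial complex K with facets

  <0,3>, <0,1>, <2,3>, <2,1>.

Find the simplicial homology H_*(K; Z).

H_0 = Z,  H_1 = Z.

K has 4 vertices, 4 edges.
rank ∂_0 = 0, rank ∂_1 = 3 ⇒ b_0 = 4 − 0 − 3 = 1; all invariant factors of ∂_1 are 1 so no torsion. So H_0 = Z.
rank ∂_1 = 3, rank ∂_2 = 0 ⇒ b_1 = 4 − 3 − 0 = 1. So H_1 = Z.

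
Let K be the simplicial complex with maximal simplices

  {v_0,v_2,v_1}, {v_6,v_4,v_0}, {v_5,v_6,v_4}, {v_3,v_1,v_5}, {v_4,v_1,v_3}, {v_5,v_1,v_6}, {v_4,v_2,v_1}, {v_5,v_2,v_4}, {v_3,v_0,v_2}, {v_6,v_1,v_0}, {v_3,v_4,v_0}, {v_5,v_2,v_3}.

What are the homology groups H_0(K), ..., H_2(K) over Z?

We work with the vertex ordering v_0 < v_1 < v_2 < v_3 < v_4 < v_5 < v_6. The simplices of K, each written with vertices in increasing order, are:

  0-simplices (7): [v_0], [v_1], [v_2], [v_3], [v_4], [v_5], [v_6]
  1-simplices (18): (18 of them)
  2-simplices (12): (12 of them)

giving chain groups C_0 ≅ Z^7, C_1 ≅ Z^18, C_2 ≅ Z^12.

The boundary map ∂_1: C_1 → C_0 sends each edge [p,q] (with p < q) to q − p. For instance
  ∂[v_5,v_6] = [v_6] − [v_5].
The resulting 7×18 matrix has rank 6, and its Smith normal form has invariant factors (1,1,1,1,1,1).

∂_2: C_2 → C_1 sends each 2-simplex [p,q,r] to [q,r] − [p,r] + [p,q]. For instance
  ∂[v_0,v_3,v_4] = [v_3,v_4] − [v_0,v_4] + [v_0,v_3],
  ∂[v_2,v_4,v_5] = [v_4,v_5] − [v_2,v_5] + [v_2,v_4].
The 18×12 boundary matrix has rank 12 and Smith normal form diag(1,1,1,1,1,1,1,1,1,1,1,2).

From H_k ≅ ker(∂_k) / im(∂_{k+1}) we obtain:

  H_0: rank C_0 − rank ∂_1 = 7 − 6 = 1, and the invariant factors of ∂_1 are all 1, so H_0 ≅ Z.
  H_1: rank ker ∂_1 − rank ∂_2 = (18 − 6) − 12 = 0, and ∂_2 has invariant factor 2 > 1, so H_1 ≅ Z/2.
  H_2: rank ker ∂_2 − rank ∂_3 = (12 − 12) − 0 = 0, and there is no ∂_3, so H_2 ≅ 0.

As a check, the Euler characteristic is 7 − 18 + 12 = 1, which agrees with 1 − 0 + 0 = 1.

H_0 = Z,  H_1 = Z/2,  H_2 = 0.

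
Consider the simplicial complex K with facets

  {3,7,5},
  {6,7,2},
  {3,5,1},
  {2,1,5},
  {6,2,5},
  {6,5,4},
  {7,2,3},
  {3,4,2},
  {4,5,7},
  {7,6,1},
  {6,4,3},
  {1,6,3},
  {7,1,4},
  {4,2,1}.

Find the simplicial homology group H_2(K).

H_2 ≅ Z.

Take the total order 1 < 2 < 3 < 4 < 5 < 6 < 7 on the vertex set. Then K (dimension 2) consists of the simplices:

  0-simplices (7): [1], [2], [3], [4], [5], [6], [7]
  1-simplices (21): [1,2], [1,3], [1,4], [1,5], [1,6], [1,7], [2,3], [2,4], [2,5], [2,6], [2,7], [3,4], [3,5], [3,6], [3,7], [4,5], [4,6], [4,7], [5,6], [5,7], [6,7]
  2-simplices (14): [1,2,4], [1,2,5], [1,3,5], [1,3,6], [1,4,7], [1,6,7], [2,3,4], [2,3,7], [2,5,6], [2,6,7], [3,4,6], [3,5,7], [4,5,6], [4,5,7]

giving chain groups C_0 ≅ Z^7, C_1 ≅ Z^21, C_2 ≅ Z^14.

Boundary ∂_1: C_1 → C_0 maps an edge to its endpoints' difference, ∂[p,q] = q − p. For instance
  ∂[1,5] = [5] − [1].
The 7×21 boundary matrix has rank 6 and Smith normal form diag(1,1,1,1,1,1).

∂_2: C_2 → C_1 acts by ∂[p,q,r] = [q,r] − [p,r] + [p,q]. For instance
  ∂[1,3,6] = [3,6] − [1,6] + [1,3],
  ∂[2,3,7] = [3,7] − [2,7] + [2,3].
The resulting 21×14 matrix has rank 13, and its Smith normal form has invariant factors (1,1,1,1,1,1,1,1,1,1,1,1,1).

Now H_k = ker ∂_k / im ∂_{k+1}, so:

  H_2: rank ker ∂_2 − rank ∂_3 = (14 − 13) − 0 = 1, and there is no ∂_3, so H_2 = Z.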